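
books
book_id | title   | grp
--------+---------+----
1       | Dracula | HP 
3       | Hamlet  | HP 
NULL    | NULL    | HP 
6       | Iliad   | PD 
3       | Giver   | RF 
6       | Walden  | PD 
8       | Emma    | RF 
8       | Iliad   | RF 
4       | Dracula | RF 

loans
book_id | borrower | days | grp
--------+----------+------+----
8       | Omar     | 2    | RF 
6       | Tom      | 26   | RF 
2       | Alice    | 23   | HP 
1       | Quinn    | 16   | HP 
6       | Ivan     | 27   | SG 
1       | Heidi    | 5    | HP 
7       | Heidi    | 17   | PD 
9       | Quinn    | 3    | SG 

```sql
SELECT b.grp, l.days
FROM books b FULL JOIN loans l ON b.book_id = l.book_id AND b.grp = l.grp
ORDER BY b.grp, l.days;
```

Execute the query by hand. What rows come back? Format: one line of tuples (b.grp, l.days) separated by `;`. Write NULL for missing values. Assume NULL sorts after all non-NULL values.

(HP, 5); (HP, 16); (HP, NULL); (HP, NULL); (PD, NULL); (PD, NULL); (RF, 2); (RF, 2); (RF, NULL); (RF, NULL); (NULL, 3); (NULL, 17); (NULL, 23); (NULL, 26); (NULL, 27)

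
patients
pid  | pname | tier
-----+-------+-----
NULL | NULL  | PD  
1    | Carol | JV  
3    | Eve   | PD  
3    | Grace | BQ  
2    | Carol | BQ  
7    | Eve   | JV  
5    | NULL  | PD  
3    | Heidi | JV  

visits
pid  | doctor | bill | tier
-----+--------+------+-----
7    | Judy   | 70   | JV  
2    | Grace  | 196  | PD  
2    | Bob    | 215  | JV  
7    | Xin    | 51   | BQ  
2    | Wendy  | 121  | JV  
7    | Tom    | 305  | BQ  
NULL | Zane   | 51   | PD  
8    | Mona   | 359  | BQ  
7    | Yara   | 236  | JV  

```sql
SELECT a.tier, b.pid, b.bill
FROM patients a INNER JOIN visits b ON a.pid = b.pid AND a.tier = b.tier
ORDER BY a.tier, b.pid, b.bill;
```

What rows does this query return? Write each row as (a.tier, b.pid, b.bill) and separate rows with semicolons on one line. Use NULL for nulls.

INNER JOIN keeps only pairs where the ON condition holds.
Matching on a.pid = b.pid AND a.tier = b.tier. A NULL in a compared column never satisfies the condition.
- a (pid=NULL, tier=PD) has no partner → excluded.
- a (pid=1, tier=JV) has no partner → excluded.
- a (pid=3, tier=PD) has no partner → excluded.
- a (pid=3, tier=BQ) has no partner → excluded.
- a (pid=2, tier=BQ) has no partner → excluded.
- a (pid=7, tier=JV) pairs with 2 row(s) of b.
- a (pid=5, tier=PD) has no partner → excluded.
- a (pid=3, tier=JV) has no partner → excluded.
After projecting and ordering:
a.tier | b.pid | b.bill
JV | 7 | 70
JV | 7 | 236

(JV, 7, 70); (JV, 7, 236)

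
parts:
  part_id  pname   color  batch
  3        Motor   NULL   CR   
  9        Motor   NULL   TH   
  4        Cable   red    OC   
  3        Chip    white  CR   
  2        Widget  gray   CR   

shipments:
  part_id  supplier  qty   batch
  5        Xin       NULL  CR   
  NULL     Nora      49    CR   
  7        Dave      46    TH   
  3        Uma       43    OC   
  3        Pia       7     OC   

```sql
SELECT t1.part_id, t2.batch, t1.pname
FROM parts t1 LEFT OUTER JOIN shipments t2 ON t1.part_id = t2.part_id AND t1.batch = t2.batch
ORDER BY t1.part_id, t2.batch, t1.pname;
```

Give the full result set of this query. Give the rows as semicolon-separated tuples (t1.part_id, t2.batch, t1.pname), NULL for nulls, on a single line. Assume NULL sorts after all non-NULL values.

(2, NULL, Widget); (3, NULL, Chip); (3, NULL, Motor); (4, NULL, Cable); (9, NULL, Motor)

LEFT JOIN keeps every row from `parts`; unmatched rows get NULL for `shipments`'s columns.
Matching on t1.part_id = t2.part_id AND t1.batch = t2.batch. A NULL in a compared column never satisfies the condition.
Matched pairs: 0; unmatched t1 rows kept: 5.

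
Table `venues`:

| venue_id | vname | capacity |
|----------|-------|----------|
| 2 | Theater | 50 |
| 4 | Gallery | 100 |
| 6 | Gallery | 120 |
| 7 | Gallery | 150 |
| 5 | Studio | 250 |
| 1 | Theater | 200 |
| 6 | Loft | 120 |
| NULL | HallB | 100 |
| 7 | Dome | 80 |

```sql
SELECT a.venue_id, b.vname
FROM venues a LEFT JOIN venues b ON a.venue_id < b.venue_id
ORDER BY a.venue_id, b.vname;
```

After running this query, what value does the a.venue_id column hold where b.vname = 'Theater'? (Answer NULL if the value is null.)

1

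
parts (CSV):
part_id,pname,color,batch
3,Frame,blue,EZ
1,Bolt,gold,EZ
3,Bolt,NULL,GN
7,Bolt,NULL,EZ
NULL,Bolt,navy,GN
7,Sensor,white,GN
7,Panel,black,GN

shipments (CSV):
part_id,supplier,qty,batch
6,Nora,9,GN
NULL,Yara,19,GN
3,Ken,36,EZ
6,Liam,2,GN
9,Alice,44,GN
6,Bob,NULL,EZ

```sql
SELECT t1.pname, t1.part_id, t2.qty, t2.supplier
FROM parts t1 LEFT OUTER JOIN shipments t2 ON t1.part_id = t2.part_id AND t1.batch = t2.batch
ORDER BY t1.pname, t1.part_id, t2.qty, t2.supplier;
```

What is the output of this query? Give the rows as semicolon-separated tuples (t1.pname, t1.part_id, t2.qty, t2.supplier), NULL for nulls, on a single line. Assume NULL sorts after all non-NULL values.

LEFT JOIN keeps every row from `parts`; unmatched rows get NULL for `shipments`'s columns.
Matching on t1.part_id = t2.part_id AND t1.batch = t2.batch. A NULL in a compared column never satisfies the condition.
- part_id=3, batch=EZ: 1 matching t2 row(s), so 1 row(s) emitted.
- part_id=1, batch=EZ: no t2 row matches, row kept with t2 columns NULL.
- part_id=3, batch=GN: no t2 row matches, row kept with t2 columns NULL.
- part_id=7, batch=EZ: no t2 row matches, row kept with t2 columns NULL.
- part_id=NULL, batch=GN: no t2 row matches, row kept with t2 columns NULL.
- part_id=7, batch=GN: no t2 row matches, row kept with t2 columns NULL.
- part_id=7, batch=GN: no t2 row matches, row kept with t2 columns NULL.
After projecting and ordering:
t1.pname | t1.part_id | t2.qty | t2.supplier
Bolt | 1 | NULL | NULL
Bolt | 3 | NULL | NULL
Bolt | 7 | NULL | NULL
Bolt | NULL | NULL | NULL
Frame | 3 | 36 | Ken
Panel | 7 | NULL | NULL
Sensor | 7 | NULL | NULL

(Bolt, 1, NULL, NULL); (Bolt, 3, NULL, NULL); (Bolt, 7, NULL, NULL); (Bolt, NULL, NULL, NULL); (Frame, 3, 36, Ken); (Panel, 7, NULL, NULL); (Sensor, 7, NULL, NULL)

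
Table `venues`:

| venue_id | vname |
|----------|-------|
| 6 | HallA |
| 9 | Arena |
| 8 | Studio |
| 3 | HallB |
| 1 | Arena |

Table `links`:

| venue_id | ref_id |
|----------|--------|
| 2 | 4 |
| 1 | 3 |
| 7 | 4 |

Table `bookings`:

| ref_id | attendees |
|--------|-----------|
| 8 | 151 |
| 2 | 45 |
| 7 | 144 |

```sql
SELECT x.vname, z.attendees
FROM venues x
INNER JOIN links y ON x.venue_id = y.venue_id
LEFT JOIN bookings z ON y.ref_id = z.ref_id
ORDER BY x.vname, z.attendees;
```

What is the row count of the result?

Evaluate left to right. First `venues x INNER JOIN links y` on venue_id: 1 row(s).
Then LEFT JOIN `bookings z` on ref_id: each of those 1 rows is kept; rows whose y.ref_id has no match in z get NULL for z's columns.
Result: 1 row(s).

1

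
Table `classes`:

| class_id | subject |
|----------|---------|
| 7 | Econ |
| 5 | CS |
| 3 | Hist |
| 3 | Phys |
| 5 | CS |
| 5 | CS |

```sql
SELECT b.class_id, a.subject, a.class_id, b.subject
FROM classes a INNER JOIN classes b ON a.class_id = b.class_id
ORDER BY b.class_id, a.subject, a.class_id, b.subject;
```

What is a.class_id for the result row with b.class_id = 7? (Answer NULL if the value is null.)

INNER JOIN keeps only pairs where the ON condition holds.
Matching on a.class_id = b.class_id.
Matched pairs: 14.

7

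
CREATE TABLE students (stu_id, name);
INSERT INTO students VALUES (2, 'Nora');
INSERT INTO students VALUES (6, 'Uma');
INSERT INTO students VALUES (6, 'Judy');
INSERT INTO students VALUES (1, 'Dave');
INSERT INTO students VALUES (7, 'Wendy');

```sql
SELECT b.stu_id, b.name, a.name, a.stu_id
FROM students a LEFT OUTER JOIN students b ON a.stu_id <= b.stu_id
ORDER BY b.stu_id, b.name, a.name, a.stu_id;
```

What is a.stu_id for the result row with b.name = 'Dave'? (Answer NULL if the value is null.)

1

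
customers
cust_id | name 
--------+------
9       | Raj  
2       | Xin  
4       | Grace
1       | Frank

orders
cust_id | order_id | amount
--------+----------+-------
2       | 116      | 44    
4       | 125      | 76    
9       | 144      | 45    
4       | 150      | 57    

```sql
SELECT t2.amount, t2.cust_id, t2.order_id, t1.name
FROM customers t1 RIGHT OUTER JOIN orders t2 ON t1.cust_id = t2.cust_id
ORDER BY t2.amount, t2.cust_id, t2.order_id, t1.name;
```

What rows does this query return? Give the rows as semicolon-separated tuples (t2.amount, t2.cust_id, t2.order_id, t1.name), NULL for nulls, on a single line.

(44, 2, 116, Xin); (45, 9, 144, Raj); (57, 4, 150, Grace); (76, 4, 125, Grace)

RIGHT JOIN keeps every row from `orders`; unmatched rows get NULL for `customers`'s columns.
Matching on t1.cust_id = t2.cust_id.
Matched pairs: 4; unmatched t2 rows kept: 0.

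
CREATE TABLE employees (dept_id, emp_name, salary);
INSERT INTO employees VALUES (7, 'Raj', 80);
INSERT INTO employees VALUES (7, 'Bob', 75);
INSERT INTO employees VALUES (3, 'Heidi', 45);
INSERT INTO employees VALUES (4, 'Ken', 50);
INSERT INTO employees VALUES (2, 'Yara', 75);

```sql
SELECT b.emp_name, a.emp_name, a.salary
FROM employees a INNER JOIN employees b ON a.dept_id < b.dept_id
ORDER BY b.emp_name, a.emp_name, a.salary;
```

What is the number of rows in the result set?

9

INNER JOIN keeps only pairs where the ON condition holds.
Matching on a.dept_id < b.dept_id.
- dept_id=7: no matching b row, dropped.
- dept_id=7: no matching b row, dropped.
- dept_id=3: 3 matching b row(s), so 3 row(s) emitted.
- dept_id=4: 2 matching b row(s), so 2 row(s) emitted.
- dept_id=2: 4 matching b row(s), so 4 row(s) emitted.
Total: 9 rows.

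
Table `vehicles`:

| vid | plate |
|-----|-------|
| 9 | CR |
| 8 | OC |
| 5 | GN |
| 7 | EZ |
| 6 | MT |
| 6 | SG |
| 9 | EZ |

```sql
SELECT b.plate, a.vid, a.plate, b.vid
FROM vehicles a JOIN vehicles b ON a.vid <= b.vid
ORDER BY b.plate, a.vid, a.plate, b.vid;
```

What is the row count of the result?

30

INNER JOIN keeps only pairs where the ON condition holds.
Matching on a.vid <= b.vid.
- a row (vid=9): matches 2 b row(s) → 2 output row(s).
- a row (vid=8): matches 3 b row(s) → 3 output row(s).
- a row (vid=5): matches 7 b row(s) → 7 output row(s).
- a row (vid=7): matches 4 b row(s) → 4 output row(s).
- a row (vid=6): matches 6 b row(s) → 6 output row(s).
- a row (vid=6): matches 6 b row(s) → 6 output row(s).
- a row (vid=9): matches 2 b row(s) → 2 output row(s).
Total: 30 rows.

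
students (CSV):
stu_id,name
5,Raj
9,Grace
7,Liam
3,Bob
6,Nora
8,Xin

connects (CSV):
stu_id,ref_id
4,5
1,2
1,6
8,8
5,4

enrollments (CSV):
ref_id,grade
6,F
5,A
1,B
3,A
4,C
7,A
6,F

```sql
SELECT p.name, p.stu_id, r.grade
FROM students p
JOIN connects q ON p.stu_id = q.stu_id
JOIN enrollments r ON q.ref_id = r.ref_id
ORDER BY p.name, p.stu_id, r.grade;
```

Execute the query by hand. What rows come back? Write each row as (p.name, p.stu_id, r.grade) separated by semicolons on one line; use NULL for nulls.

Joins associate left-to-right: students INNER JOIN connects on stu_id gives 2 intermediate row(s).
Then INNER JOIN `enrollments r` on ref_id: keep only rows whose q.ref_id appears in r.

(Raj, 5, C)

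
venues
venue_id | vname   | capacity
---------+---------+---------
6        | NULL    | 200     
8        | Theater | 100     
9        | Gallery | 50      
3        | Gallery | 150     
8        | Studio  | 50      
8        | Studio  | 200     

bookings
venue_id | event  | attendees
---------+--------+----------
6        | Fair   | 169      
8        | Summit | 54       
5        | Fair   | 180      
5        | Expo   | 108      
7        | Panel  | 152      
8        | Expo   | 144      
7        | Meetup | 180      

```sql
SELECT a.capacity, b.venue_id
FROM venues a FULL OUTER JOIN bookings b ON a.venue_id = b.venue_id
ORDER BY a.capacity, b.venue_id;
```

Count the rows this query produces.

FULL OUTER JOIN keeps every row from both sides; unmatched rows get NULL for the other side's columns.
Matching on a.venue_id = b.venue_id.
- a row (venue_id=6): matches 1 b row(s) → 1 output row(s).
- a row (venue_id=8): matches 2 b row(s) → 2 output row(s).
- a row (venue_id=9): no match → kept, b columns NULL.
- a row (venue_id=3): no match → kept, b columns NULL.
- a row (venue_id=8): matches 2 b row(s) → 2 output row(s).
- a row (venue_id=8): matches 2 b row(s) → 2 output row(s).
- 4 row(s) from b found no a partner → padded with NULL.
Total: 7 matched + 6 padded = 13 rows.

13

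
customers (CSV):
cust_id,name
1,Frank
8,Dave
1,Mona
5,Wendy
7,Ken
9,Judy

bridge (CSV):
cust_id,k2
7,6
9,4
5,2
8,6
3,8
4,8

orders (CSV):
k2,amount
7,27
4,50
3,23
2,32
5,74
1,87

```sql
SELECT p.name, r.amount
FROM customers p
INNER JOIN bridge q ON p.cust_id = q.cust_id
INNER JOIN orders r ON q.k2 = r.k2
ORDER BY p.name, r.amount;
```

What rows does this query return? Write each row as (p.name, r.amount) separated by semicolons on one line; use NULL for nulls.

Joins associate left-to-right: customers INNER JOIN bridge on cust_id gives 4 intermediate row(s).
Then INNER JOIN `orders r` on k2: keep only rows whose q.k2 appears in r.

(Judy, 50); (Wendy, 32)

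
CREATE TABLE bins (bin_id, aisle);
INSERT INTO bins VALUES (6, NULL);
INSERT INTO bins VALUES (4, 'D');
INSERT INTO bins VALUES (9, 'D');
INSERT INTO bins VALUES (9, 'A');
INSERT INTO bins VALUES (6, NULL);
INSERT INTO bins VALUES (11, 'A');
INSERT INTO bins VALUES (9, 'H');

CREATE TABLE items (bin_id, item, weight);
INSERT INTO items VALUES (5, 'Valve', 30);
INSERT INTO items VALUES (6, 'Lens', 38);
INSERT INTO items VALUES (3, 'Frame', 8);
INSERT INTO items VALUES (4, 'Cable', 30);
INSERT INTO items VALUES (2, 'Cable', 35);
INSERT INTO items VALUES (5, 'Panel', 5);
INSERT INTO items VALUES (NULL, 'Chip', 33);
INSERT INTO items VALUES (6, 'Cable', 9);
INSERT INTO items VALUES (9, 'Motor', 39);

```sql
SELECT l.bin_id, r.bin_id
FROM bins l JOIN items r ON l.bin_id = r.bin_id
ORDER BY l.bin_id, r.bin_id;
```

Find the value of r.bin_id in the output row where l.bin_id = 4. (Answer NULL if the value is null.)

4

INNER JOIN keeps only pairs where the ON condition holds.
Matching on l.bin_id = r.bin_id. A NULL in a compared column never satisfies the condition.
- l (bin_id=6) pairs with 2 row(s) of r.
- l (bin_id=4) pairs with 1 row(s) of r.
- l (bin_id=9) pairs with 1 row(s) of r.
- l (bin_id=9) pairs with 1 row(s) of r.
- l (bin_id=6) pairs with 2 row(s) of r.
- l (bin_id=11) has no partner → excluded.
- l (bin_id=9) pairs with 1 row(s) of r.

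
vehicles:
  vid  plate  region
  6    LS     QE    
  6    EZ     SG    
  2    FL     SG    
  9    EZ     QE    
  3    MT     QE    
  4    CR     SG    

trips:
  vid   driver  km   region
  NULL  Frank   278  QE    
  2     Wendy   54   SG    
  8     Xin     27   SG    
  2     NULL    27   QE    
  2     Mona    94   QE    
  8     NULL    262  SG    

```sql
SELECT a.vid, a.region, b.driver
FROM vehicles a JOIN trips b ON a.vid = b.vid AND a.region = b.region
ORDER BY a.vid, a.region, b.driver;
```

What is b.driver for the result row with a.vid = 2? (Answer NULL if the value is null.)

INNER JOIN keeps only pairs where the ON condition holds.
Matching on a.vid = b.vid AND a.region = b.region. A NULL in a compared column never satisfies the condition.
- a row (vid=6, region=QE): no match → dropped.
- a row (vid=6, region=SG): no match → dropped.
- a row (vid=2, region=SG): matches 1 b row(s) → 1 output row(s).
- a row (vid=9, region=QE): no match → dropped.
- a row (vid=3, region=QE): no match → dropped.
- a row (vid=4, region=SG): no match → dropped.

Wendy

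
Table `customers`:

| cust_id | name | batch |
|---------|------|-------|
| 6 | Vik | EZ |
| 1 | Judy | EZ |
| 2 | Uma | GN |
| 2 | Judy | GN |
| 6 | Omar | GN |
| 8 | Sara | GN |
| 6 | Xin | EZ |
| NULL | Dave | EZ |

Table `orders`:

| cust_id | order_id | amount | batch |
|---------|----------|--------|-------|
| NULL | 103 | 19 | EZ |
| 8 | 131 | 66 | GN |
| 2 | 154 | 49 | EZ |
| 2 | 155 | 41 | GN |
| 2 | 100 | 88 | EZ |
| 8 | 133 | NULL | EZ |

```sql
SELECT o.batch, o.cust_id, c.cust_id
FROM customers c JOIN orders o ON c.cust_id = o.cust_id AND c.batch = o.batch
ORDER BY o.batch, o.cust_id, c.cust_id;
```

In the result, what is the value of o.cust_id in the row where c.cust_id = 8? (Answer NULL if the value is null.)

INNER JOIN keeps only pairs where the ON condition holds.
Matching on c.cust_id = o.cust_id AND c.batch = o.batch. A NULL in a compared column never satisfies the condition.
- c[0] cust_id=6, batch=EZ → no match; dropped.
- c[1] cust_id=1, batch=EZ → no match; dropped.
- c[2] cust_id=2, batch=GN → 1 match(es) in o → 1 row(s).
- c[3] cust_id=2, batch=GN → 1 match(es) in o → 1 row(s).
- c[4] cust_id=6, batch=GN → no match; dropped.
- c[5] cust_id=8, batch=GN → 1 match(es) in o → 1 row(s).
- c[6] cust_id=6, batch=EZ → no match; dropped.
- c[7] cust_id=NULL, batch=EZ → no match; dropped.

8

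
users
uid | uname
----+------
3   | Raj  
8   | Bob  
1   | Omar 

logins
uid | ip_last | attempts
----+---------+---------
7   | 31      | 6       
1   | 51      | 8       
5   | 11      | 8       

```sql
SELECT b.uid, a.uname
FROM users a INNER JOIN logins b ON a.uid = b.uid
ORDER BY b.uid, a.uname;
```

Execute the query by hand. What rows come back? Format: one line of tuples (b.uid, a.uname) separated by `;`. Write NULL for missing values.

INNER JOIN keeps only pairs where the ON condition holds.
Matching on a.uid = b.uid.
- uid=3: no matching b row, dropped.
- uid=8: no matching b row, dropped.
- uid=1: 1 matching b row(s), so 1 row(s) emitted.
After projecting and ordering:
b.uid | a.uname
1 | Omar

(1, Omar)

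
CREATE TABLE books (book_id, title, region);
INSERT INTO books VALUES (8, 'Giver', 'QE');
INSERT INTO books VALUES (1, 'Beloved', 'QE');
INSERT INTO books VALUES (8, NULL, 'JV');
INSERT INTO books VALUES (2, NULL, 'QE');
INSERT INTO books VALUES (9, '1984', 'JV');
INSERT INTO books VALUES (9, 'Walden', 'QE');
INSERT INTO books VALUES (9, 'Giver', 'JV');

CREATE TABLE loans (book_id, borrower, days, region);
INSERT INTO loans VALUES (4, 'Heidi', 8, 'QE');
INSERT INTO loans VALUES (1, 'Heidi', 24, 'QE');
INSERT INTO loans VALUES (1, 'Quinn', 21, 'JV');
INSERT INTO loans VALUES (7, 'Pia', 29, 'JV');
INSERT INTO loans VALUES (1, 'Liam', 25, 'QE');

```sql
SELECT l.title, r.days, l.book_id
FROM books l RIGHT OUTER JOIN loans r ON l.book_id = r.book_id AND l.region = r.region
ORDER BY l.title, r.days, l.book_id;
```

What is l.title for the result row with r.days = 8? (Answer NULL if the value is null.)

NULL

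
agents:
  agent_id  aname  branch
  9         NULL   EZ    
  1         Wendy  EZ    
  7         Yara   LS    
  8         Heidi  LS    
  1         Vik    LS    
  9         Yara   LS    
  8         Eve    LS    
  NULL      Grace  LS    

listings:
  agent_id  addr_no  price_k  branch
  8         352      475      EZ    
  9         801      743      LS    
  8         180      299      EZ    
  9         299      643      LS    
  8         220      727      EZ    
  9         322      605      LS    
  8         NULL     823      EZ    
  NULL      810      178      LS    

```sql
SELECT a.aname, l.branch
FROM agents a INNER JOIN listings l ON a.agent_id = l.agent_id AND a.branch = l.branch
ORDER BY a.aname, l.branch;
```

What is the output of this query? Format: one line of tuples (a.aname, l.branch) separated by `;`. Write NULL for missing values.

(Yara, LS); (Yara, LS); (Yara, LS)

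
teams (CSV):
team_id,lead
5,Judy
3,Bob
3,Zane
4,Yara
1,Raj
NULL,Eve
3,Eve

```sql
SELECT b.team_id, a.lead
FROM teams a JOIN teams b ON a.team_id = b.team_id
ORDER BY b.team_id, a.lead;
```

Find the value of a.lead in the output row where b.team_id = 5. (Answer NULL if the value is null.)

Judy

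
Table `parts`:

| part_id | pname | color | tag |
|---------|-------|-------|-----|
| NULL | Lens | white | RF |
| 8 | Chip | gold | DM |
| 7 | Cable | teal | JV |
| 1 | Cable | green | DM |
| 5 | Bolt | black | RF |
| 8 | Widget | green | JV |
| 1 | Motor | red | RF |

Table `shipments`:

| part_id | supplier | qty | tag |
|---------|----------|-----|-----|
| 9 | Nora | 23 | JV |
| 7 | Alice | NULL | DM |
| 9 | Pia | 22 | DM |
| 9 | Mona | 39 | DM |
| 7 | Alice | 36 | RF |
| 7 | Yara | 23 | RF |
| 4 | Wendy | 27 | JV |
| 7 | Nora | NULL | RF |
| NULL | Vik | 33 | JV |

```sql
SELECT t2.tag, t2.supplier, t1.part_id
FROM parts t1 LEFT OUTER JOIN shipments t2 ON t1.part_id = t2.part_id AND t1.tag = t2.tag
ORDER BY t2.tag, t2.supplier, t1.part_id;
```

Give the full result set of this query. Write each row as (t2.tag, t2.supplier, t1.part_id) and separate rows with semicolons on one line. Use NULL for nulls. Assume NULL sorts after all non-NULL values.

LEFT JOIN keeps every row from `parts`; unmatched rows get NULL for `shipments`'s columns.
Matching on t1.part_id = t2.part_id AND t1.tag = t2.tag. A NULL in a compared column never satisfies the condition.
Matched pairs: 0; unmatched t1 rows kept: 7.

(NULL, NULL, 1); (NULL, NULL, 1); (NULL, NULL, 5); (NULL, NULL, 7); (NULL, NULL, 8); (NULL, NULL, 8); (NULL, NULL, NULL)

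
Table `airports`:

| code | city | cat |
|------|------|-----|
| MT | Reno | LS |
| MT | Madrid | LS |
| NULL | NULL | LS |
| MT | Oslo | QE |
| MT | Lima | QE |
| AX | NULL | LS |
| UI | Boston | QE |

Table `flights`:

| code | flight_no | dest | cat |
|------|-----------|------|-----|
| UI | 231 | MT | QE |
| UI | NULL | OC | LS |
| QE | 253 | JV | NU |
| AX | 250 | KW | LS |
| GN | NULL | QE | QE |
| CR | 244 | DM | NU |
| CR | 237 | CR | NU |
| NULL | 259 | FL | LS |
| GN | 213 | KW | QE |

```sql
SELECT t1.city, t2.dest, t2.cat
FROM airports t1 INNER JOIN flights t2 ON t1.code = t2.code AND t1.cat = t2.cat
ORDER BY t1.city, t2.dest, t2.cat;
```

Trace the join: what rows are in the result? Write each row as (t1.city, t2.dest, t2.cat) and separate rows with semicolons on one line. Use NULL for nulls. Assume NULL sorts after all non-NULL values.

INNER JOIN keeps only pairs where the ON condition holds.
Matching on t1.code = t2.code AND t1.cat = t2.cat. A NULL in a compared column never satisfies the condition.
- code=MT, cat=LS: no matching t2 row, dropped.
- code=MT, cat=LS: no matching t2 row, dropped.
- code=NULL, cat=LS: no matching t2 row, dropped.
- code=MT, cat=QE: no matching t2 row, dropped.
- code=MT, cat=QE: no matching t2 row, dropped.
- code=AX, cat=LS: 1 matching t2 row(s), so 1 row(s) emitted.
- code=UI, cat=QE: 1 matching t2 row(s), so 1 row(s) emitted.
After projecting and ordering:
t1.city | t2.dest | t2.cat
Boston | MT | QE
NULL | KW | LS

(Boston, MT, QE); (NULL, KW, LS)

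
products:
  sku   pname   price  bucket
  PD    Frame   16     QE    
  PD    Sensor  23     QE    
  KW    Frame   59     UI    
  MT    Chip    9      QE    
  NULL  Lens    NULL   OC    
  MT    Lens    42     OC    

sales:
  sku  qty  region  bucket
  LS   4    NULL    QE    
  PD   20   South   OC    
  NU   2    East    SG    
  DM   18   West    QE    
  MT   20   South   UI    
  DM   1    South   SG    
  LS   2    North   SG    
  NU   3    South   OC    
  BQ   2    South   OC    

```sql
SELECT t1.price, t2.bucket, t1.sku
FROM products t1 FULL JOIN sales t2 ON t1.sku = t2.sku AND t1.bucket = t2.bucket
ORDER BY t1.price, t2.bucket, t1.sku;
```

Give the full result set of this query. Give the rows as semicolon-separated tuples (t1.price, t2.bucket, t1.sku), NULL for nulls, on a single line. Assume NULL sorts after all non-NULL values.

FULL OUTER JOIN keeps every row from both sides; unmatched rows get NULL for the other side's columns.
Matching on t1.sku = t2.sku AND t1.bucket = t2.bucket. A NULL in a compared column never satisfies the condition.
Matched pairs: 0; unmatched t1 rows kept: 6; unmatched t2 rows kept: 9.

(9, NULL, MT); (16, NULL, PD); (23, NULL, PD); (42, NULL, MT); (59, NULL, KW); (NULL, OC, NULL); (NULL, OC, NULL); (NULL, OC, NULL); (NULL, QE, NULL); (NULL, QE, NULL); (NULL, SG, NULL); (NULL, SG, NULL); (NULL, SG, NULL); (NULL, UI, NULL); (NULL, NULL, NULL)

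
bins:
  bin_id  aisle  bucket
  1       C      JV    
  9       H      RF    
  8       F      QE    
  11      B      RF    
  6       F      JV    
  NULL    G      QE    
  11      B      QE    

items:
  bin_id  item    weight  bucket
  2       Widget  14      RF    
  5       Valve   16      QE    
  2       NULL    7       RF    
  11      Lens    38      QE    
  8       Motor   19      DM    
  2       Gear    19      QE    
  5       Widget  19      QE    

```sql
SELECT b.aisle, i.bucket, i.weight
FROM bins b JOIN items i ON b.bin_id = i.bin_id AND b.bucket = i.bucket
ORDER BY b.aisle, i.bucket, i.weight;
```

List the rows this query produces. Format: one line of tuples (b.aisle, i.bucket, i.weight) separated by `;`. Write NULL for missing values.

(B, QE, 38)

INNER JOIN keeps only pairs where the ON condition holds.
Matching on b.bin_id = i.bin_id AND b.bucket = i.bucket. A NULL in a compared column never satisfies the condition.
- bin_id=1, bucket=JV: no matching i row, dropped.
- bin_id=9, bucket=RF: no matching i row, dropped.
- bin_id=8, bucket=QE: no matching i row, dropped.
- bin_id=11, bucket=RF: no matching i row, dropped.
- bin_id=6, bucket=JV: no matching i row, dropped.
- bin_id=NULL, bucket=QE: no matching i row, dropped.
- bin_id=11, bucket=QE: 1 matching i row(s), so 1 row(s) emitted.
After projecting and ordering:
b.aisle | i.bucket | i.weight
B | QE | 38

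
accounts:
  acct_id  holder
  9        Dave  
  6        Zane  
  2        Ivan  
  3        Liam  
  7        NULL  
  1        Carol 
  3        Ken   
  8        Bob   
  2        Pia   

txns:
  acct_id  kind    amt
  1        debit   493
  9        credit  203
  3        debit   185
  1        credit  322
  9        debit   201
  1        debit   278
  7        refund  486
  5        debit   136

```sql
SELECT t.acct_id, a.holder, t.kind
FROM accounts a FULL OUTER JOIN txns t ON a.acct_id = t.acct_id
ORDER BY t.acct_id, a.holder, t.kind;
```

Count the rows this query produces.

13

FULL OUTER JOIN keeps every row from both sides; unmatched rows get NULL for the other side's columns.
Matching on a.acct_id = t.acct_id.
Matched pairs: 8; unmatched a rows kept: 4; unmatched t rows kept: 1.
Total: 8 matched + 5 padded = 13 rows.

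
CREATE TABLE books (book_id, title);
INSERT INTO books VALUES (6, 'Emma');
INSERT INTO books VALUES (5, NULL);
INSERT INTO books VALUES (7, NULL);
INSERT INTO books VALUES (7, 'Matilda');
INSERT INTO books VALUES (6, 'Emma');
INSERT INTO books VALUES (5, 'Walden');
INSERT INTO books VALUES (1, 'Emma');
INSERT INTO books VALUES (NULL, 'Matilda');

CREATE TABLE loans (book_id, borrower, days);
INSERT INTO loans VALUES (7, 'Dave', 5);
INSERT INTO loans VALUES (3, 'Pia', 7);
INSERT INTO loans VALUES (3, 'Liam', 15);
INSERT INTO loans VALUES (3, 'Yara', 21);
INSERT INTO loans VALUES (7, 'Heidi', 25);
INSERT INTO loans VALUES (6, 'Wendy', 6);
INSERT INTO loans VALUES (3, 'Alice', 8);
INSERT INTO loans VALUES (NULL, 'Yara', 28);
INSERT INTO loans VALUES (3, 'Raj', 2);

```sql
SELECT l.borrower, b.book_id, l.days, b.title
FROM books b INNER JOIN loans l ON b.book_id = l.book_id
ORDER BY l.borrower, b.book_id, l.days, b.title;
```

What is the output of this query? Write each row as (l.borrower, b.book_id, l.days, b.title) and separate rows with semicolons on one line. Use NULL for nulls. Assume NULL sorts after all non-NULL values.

(Dave, 7, 5, Matilda); (Dave, 7, 5, NULL); (Heidi, 7, 25, Matilda); (Heidi, 7, 25, NULL); (Wendy, 6, 6, Emma); (Wendy, 6, 6, Emma)

INNER JOIN keeps only pairs where the ON condition holds.
Matching on b.book_id = l.book_id. A NULL in a compared column never satisfies the condition.
- b[0] book_id=6 → 1 match(es) in l → 1 row(s).
- b[1] book_id=5 → no match; dropped.
- b[2] book_id=7 → 2 match(es) in l → 2 row(s).
- b[3] book_id=7 → 2 match(es) in l → 2 row(s).
- b[4] book_id=6 → 1 match(es) in l → 1 row(s).
- b[5] book_id=5 → no match; dropped.
- b[6] book_id=1 → no match; dropped.
- b[7] book_id=NULL → no match; dropped.
After projecting and ordering:
l.borrower | b.book_id | l.days | b.title
Dave | 7 | 5 | Matilda
Dave | 7 | 5 | NULL
Heidi | 7 | 25 | Matilda
Heidi | 7 | 25 | NULL
Wendy | 6 | 6 | Emma
Wendy | 6 | 6 | Emma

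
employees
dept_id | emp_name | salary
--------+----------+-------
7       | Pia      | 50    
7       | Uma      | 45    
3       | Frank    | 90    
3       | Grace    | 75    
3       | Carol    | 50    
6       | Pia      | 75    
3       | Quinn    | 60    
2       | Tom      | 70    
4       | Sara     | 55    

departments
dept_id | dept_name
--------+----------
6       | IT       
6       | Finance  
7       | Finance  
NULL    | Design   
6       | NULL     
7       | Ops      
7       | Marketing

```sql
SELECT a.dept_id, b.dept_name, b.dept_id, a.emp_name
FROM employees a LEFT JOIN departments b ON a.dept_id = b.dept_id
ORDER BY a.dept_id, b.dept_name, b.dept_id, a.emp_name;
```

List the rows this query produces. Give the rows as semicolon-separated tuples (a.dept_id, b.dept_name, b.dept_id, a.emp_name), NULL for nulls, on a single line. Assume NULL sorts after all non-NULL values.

LEFT JOIN keeps every row from `employees`; unmatched rows get NULL for `departments`'s columns.
Matching on a.dept_id = b.dept_id. A NULL in a compared column never satisfies the condition.
Matched pairs: 9; unmatched a rows kept: 6.

(2, NULL, NULL, Tom); (3, NULL, NULL, Carol); (3, NULL, NULL, Frank); (3, NULL, NULL, Grace); (3, NULL, NULL, Quinn); (4, NULL, NULL, Sara); (6, Finance, 6, Pia); (6, IT, 6, Pia); (6, NULL, 6, Pia); (7, Finance, 7, Pia); (7, Finance, 7, Uma); (7, Marketing, 7, Pia); (7, Marketing, 7, Uma); (7, Ops, 7, Pia); (7, Ops, 7, Uma)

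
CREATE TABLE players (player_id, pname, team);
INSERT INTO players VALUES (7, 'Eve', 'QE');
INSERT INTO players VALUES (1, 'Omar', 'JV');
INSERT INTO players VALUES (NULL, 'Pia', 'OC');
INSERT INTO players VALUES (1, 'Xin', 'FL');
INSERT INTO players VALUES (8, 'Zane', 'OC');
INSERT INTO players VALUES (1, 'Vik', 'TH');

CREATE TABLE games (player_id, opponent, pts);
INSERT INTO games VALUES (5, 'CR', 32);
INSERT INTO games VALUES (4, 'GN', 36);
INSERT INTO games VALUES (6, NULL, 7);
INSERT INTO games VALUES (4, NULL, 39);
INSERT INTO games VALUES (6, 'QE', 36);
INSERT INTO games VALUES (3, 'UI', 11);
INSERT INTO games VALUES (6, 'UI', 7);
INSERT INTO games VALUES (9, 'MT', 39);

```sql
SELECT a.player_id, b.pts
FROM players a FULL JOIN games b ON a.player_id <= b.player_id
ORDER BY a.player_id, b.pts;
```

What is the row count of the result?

FULL OUTER JOIN keeps every row from both sides; unmatched rows get NULL for the other side's columns.
Matching on a.player_id <= b.player_id. A NULL in a compared column never satisfies the condition.
- a[0] player_id=7 → 1 match(es) in b → 1 row(s).
- a[1] player_id=1 → 8 match(es) in b → 8 row(s).
- a[2] player_id=NULL → no match; kept with NULLs on the b side.
- a[3] player_id=1 → 8 match(es) in b → 8 row(s).
- a[4] player_id=8 → 1 match(es) in b → 1 row(s).
- a[5] player_id=1 → 8 match(es) in b → 8 row(s).
Total: 26 matched + 1 padded = 27 rows.

27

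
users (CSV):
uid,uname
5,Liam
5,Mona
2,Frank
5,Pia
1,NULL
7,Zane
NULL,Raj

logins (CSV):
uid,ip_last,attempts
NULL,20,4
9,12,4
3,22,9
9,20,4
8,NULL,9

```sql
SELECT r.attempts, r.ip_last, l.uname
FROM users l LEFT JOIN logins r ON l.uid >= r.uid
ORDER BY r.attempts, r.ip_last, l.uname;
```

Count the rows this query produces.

7

LEFT JOIN keeps every row from `users`; unmatched rows get NULL for `logins`'s columns.
Matching on l.uid >= r.uid. A NULL in a compared column never satisfies the condition.
Matched pairs: 4; unmatched l rows kept: 3.
Total: 4 matched + 3 padded = 7 rows.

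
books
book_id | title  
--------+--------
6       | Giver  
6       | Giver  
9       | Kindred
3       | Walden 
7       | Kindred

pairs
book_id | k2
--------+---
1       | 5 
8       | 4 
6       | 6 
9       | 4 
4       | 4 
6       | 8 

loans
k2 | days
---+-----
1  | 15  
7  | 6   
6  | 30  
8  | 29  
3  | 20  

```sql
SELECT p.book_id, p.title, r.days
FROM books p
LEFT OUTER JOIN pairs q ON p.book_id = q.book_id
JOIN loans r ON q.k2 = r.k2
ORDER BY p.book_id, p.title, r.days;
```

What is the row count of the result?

4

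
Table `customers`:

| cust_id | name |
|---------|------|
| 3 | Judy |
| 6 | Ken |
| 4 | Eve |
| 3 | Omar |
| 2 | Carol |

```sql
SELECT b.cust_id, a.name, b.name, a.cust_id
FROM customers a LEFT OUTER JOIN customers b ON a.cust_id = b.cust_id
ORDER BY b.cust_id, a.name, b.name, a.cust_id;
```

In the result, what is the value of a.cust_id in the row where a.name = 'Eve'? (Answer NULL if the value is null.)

4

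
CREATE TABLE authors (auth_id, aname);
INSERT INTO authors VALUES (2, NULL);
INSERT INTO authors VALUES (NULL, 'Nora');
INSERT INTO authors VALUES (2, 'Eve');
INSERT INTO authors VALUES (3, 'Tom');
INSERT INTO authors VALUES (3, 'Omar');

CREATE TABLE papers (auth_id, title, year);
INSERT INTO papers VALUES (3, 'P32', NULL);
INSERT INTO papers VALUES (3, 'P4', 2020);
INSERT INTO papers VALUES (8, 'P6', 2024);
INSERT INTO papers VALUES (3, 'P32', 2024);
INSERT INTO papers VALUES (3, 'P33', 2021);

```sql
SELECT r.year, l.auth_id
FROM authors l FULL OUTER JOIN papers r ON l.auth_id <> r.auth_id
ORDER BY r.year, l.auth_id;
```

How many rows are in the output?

13

FULL OUTER JOIN keeps every row from both sides; unmatched rows get NULL for the other side's columns.
Matching on l.auth_id <> r.auth_id. A NULL in a compared column never satisfies the condition.
- l row (auth_id=2): matches 5 r row(s) → 5 output row(s).
- l row (auth_id=NULL): no match → kept, r columns NULL.
- l row (auth_id=2): matches 5 r row(s) → 5 output row(s).
- l row (auth_id=3): matches 1 r row(s) → 1 output row(s).
- l row (auth_id=3): matches 1 r row(s) → 1 output row(s).
Total: 12 matched + 1 padded = 13 rows.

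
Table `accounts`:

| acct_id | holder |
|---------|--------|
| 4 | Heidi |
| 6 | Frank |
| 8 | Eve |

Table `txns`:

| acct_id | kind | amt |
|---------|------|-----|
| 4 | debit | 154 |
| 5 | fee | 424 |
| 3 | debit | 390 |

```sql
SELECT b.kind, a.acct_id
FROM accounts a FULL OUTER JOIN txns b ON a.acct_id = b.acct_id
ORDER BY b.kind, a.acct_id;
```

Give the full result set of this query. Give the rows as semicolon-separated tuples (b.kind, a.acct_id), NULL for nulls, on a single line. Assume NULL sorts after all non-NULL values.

FULL OUTER JOIN keeps every row from both sides; unmatched rows get NULL for the other side's columns.
Matching on a.acct_id = b.acct_id.
Matched pairs: 1; unmatched a rows kept: 2; unmatched b rows kept: 2.

(debit, 4); (debit, NULL); (fee, NULL); (NULL, 6); (NULL, 8)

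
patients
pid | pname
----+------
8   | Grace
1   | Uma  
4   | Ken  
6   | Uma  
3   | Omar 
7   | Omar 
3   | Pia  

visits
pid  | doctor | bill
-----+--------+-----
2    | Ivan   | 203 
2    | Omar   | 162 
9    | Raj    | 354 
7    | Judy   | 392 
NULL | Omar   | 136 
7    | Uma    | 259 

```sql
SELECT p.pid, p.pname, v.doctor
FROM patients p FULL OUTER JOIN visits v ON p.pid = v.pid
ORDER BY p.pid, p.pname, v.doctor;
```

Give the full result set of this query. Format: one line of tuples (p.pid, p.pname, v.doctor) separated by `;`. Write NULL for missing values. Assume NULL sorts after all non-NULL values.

FULL OUTER JOIN keeps every row from both sides; unmatched rows get NULL for the other side's columns.
Matching on p.pid = v.pid. A NULL in a compared column never satisfies the condition.
- p row (pid=8): no match → kept, v columns NULL.
- p row (pid=1): no match → kept, v columns NULL.
- p row (pid=4): no match → kept, v columns NULL.
- p row (pid=6): no match → kept, v columns NULL.
- p row (pid=3): no match → kept, v columns NULL.
- p row (pid=7): matches 2 v row(s) → 2 output row(s).
- p row (pid=3): no match → kept, v columns NULL.
- 4 v row(s) had no p match → kept, p columns NULL.

(1, Uma, NULL); (3, Omar, NULL); (3, Pia, NULL); (4, Ken, NULL); (6, Uma, NULL); (7, Omar, Judy); (7, Omar, Uma); (8, Grace, NULL); (NULL, NULL, Ivan); (NULL, NULL, Omar); (NULL, NULL, Omar); (NULL, NULL, Raj)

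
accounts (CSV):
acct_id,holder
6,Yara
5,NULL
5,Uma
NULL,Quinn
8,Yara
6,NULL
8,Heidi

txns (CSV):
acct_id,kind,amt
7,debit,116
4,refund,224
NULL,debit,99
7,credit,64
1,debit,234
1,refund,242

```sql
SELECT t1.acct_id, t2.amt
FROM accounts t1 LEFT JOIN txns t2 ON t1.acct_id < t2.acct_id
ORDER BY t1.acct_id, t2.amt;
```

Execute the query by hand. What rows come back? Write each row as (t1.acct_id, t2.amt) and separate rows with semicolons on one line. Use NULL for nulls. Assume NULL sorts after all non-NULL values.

(5, 64); (5, 64); (5, 116); (5, 116); (6, 64); (6, 64); (6, 116); (6, 116); (8, NULL); (8, NULL); (NULL, NULL)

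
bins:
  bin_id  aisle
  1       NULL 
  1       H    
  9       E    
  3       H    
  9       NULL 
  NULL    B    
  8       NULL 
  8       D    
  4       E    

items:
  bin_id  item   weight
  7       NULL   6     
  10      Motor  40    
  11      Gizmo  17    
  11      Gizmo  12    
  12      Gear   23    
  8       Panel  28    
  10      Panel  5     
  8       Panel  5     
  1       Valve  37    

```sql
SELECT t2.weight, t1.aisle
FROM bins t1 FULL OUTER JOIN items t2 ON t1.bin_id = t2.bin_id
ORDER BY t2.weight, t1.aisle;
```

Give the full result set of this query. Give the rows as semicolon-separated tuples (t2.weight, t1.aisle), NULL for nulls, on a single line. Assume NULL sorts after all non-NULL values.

(5, D); (5, NULL); (5, NULL); (6, NULL); (12, NULL); (17, NULL); (23, NULL); (28, D); (28, NULL); (37, H); (37, NULL); (40, NULL); (NULL, B); (NULL, E); (NULL, E); (NULL, H); (NULL, NULL)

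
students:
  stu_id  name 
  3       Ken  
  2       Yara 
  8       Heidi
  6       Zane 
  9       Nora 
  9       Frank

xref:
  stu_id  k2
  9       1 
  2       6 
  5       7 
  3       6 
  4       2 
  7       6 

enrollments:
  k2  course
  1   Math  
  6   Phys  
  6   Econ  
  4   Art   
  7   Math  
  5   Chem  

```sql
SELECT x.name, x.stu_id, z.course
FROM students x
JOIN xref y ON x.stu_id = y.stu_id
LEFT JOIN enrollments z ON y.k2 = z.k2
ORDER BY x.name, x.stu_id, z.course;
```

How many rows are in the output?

6

Step 1 — x INNER JOIN y on stu_id → 4 row(s).
Then LEFT JOIN `enrollments z` on k2: each of those 4 rows is kept; rows whose y.k2 has no match in z get NULL for z's columns.
Result: 6 row(s).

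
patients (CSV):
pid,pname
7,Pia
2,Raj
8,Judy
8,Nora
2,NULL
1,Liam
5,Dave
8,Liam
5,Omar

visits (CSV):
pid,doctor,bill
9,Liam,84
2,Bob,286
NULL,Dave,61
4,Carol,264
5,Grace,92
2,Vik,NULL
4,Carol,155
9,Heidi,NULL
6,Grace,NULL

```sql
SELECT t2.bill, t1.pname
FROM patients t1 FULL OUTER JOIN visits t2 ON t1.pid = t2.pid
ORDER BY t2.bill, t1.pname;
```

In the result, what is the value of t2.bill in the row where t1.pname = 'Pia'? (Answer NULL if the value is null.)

NULL

FULL OUTER JOIN keeps every row from both sides; unmatched rows get NULL for the other side's columns.
Matching on t1.pid = t2.pid. A NULL in a compared column never satisfies the condition.
- pid=7: no t2 row matches, row kept with t2 columns NULL.
- pid=2: 2 matching t2 row(s), so 2 row(s) emitted.
- pid=8: no t2 row matches, row kept with t2 columns NULL.
- pid=8: no t2 row matches, row kept with t2 columns NULL.
- pid=2: 2 matching t2 row(s), so 2 row(s) emitted.
- pid=1: no t2 row matches, row kept with t2 columns NULL.
- pid=5: 1 matching t2 row(s), so 1 row(s) emitted.
- pid=8: no t2 row matches, row kept with t2 columns NULL.
- pid=5: 1 matching t2 row(s), so 1 row(s) emitted.
- plus 6 unmatched t2 row(s), each kept with NULL t1 columns.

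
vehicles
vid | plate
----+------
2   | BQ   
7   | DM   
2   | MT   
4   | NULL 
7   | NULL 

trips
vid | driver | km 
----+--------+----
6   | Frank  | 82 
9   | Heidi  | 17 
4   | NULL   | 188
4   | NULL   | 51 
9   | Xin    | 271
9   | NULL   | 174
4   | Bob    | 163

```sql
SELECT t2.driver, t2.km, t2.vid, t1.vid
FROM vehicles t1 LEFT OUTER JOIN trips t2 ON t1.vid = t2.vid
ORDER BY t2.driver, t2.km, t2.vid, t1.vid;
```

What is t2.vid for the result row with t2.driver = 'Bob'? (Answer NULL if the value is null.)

4

LEFT JOIN keeps every row from `vehicles`; unmatched rows get NULL for `trips`'s columns.
Matching on t1.vid = t2.vid.
- t1 row (vid=2): no match → kept, t2 columns NULL.
- t1 row (vid=7): no match → kept, t2 columns NULL.
- t1 row (vid=2): no match → kept, t2 columns NULL.
- t1 row (vid=4): matches 3 t2 row(s) → 3 output row(s).
- t1 row (vid=7): no match → kept, t2 columns NULL.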